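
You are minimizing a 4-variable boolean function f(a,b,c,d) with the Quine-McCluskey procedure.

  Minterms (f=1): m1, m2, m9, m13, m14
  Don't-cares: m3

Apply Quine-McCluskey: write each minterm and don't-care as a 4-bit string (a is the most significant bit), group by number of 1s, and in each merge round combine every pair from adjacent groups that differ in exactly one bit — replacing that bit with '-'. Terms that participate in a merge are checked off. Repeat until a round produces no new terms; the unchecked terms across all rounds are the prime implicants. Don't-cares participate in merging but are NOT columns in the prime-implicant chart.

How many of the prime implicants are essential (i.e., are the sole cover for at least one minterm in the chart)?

3

[col 0] 0001*, 0010*, 0011*, 1001*, 1101*, 1110
[col 1] -001, 00-1, 001-, 1-01
Prime implicants: -001, 00-1, 001-, 1-01, 1110
PI chart (minterm → PIs covering it):
  1 | -001,00-1
  2 | 001-  (sole → essential)
  9 | -001,1-01
  13 | 1-01  (sole → essential)
  14 | 1110  (sole → essential)
Essential prime implicants: 001-, 1-01, 1110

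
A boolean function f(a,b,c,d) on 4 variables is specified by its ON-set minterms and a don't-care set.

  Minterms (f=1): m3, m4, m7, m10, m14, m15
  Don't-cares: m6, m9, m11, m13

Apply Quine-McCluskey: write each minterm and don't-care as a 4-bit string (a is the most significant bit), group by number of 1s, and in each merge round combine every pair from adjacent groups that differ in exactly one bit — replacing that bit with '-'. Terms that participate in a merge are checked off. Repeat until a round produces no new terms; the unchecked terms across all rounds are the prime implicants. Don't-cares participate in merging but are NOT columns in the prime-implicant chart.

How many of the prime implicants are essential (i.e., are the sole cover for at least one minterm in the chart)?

3

size-2^0 implicants → 0011(✓)  0100(✓)  0110(✓)  0111(✓)  1001(✓)  1010(✓)  1011(✓)  1101(✓)  1110(✓)  1111(✓)
size-2^1 implicants → -011(✓)  -110(✓)  -111(✓)  0-11(✓)  01-0  011-(✓)  1-01(✓)  1-10(✓)  1-11(✓)  10-1(✓)  101-(✓)  11-1(✓)  111-(✓)
size-2^2 implicants → --11  -11-  1--1  1-1-
Unchecked terms (primes): --11, -11-, 01-0, 1--1, 1-1-
Minterm coverage:
  m3 ⊆ --11 [E]
  m4 ⊆ 01-0 [E]
  m7 ⊆ --11,-11-
  m10 ⊆ 1-1- [E]
  m14 ⊆ -11-,1-1-
  m15 ⊆ --11,-11-,1--1,1-1-
E = {--11, 01-0, 1-1-}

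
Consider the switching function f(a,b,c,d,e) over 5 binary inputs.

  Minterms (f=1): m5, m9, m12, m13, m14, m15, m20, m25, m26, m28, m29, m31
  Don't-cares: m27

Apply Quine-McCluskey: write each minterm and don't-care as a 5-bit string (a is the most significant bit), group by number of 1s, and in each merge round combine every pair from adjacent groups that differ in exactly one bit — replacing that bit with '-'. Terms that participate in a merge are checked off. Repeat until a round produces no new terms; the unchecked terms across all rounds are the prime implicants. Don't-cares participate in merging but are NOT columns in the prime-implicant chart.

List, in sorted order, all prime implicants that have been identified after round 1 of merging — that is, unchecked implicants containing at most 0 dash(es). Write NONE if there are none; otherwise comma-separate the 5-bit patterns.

NONE

Round 0: 00101✓ 01001✓ 01100✓ 01101✓ 01110✓ 01111✓ 10100✓ 11001✓ 11010✓ 11011✓ 11100✓ 11101✓ 11111✓
Round 1: -1001✓ -1100✓ -1101✓ -1111✓ 0-101 01-01✓ 011-0✓ 011-1✓ 0110-✓ 0111-✓ 1-100 11-01✓ 11-11✓ 110-1✓ 1101- 111-1✓ 1110-✓
Round 2: -1-01 -11-1 -110- 011-- 11--1
PIs = {-1-01, -11-1, -110-, 0-101, 011--, 1-100, 11--1, 1101-}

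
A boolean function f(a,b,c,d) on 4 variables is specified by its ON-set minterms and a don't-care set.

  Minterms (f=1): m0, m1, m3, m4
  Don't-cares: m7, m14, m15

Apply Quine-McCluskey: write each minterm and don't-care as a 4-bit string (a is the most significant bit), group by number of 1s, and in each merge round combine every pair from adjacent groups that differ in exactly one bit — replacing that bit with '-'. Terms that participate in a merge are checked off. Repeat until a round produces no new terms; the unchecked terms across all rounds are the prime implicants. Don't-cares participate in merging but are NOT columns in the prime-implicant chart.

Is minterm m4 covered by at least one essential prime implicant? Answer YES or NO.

Round 0: 0000✓ 0001✓ 0011✓ 0100✓ 0111✓ 1110✓ 1111✓
Round 1: -111 0-00 0-11 00-1 000- 111-
PIs = {-111, 0-00, 0-11, 00-1, 000-, 111-}
Coverage chart:
  m0: 0-00,000-
  m1: 00-1,000-
  m3: 0-11,00-1
  m4: 0-00 ←essential
Essential: 0-00

YES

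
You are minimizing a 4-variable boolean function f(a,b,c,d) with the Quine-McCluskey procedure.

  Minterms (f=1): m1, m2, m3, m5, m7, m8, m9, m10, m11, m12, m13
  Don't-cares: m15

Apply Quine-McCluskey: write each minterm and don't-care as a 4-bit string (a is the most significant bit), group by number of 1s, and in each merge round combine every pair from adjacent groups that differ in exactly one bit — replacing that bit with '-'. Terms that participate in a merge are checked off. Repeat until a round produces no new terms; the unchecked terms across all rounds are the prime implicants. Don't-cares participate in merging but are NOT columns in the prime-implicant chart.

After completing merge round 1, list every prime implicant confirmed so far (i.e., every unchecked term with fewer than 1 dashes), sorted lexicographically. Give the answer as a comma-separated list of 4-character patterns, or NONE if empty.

Round 0: 0001✓ 0010✓ 0011✓ 0101✓ 0111✓ 1000✓ 1001✓ 1010✓ 1011✓ 1100✓ 1101✓ 1111✓
Round 1: -001✓ -010✓ -011✓ -101✓ -111✓ 0-01✓ 0-11✓ 00-1✓ 001-✓ 01-1✓ 1-00✓ 1-01✓ 1-11✓ 10-0✓ 10-1✓ 100-✓ 101-✓ 11-1✓ 110-✓
Round 2: --01✓ --11✓ -0-1✓ -01- -1-1✓ 0--1✓ 1--1✓ 1-0- 10--
Round 3: ---1
PIs = {---1, -01-, 1-0-, 10--}

NONE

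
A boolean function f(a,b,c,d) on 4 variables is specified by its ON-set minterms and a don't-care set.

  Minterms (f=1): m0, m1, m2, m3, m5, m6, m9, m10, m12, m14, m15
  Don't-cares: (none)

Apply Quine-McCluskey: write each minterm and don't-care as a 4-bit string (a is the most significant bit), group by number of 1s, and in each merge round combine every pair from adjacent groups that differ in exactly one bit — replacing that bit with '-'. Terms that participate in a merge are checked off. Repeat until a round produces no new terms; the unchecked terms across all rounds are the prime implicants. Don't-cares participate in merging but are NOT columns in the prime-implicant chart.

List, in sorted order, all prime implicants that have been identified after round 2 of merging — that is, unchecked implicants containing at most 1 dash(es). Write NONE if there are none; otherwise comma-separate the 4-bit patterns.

-001, 0-01, 11-0, 111-

Round 0: 0000✓ 0001✓ 0010✓ 0011✓ 0101✓ 0110✓ 1001✓ 1010✓ 1100✓ 1110✓ 1111✓
Round 1: -001 -010✓ -110✓ 0-01 0-10✓ 00-0✓ 00-1✓ 000-✓ 001-✓ 1-10✓ 11-0 111-
Round 2: --10 00--
PIs = {--10, -001, 0-01, 00--, 11-0, 111-}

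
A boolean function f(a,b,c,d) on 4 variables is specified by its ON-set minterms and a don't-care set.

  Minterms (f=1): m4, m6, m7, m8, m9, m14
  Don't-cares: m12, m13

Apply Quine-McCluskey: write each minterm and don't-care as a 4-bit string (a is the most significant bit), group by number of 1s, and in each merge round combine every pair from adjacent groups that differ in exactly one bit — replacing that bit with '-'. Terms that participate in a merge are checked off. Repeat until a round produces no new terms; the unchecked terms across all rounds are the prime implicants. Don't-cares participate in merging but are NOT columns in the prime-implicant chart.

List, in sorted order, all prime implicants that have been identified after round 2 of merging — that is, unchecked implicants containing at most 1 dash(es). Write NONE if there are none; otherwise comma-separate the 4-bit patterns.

011-

[col 0] 0100*, 0110*, 0111*, 1000*, 1001*, 1100*, 1101*, 1110*
[col 1] -100*, -110*, 01-0*, 011-, 1-00*, 1-01*, 100-*, 11-0*, 110-*
[col 2] -1-0, 1-0-
Prime implicants: -1-0, 011-, 1-0-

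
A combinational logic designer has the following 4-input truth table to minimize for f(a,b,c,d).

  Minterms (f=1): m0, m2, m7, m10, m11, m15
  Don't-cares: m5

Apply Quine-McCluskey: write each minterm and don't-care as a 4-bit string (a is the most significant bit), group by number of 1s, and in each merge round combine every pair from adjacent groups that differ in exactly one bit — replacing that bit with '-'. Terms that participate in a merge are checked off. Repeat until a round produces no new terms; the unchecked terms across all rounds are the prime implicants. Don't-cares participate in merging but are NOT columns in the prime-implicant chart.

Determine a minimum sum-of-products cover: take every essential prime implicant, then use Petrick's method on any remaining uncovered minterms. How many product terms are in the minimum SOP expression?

3

size-2^0 implicants → 0000(✓)  0010(✓)  0101(✓)  0111(✓)  1010(✓)  1011(✓)  1111(✓)
size-2^1 implicants → -010  -111  00-0  01-1  1-11  101-
Unchecked terms (primes): -010, -111, 00-0, 01-1, 1-11, 101-
Minterm coverage:
  m0 ⊆ 00-0 [E]
  m2 ⊆ -010,00-0
  m7 ⊆ -111,01-1
  m10 ⊆ -010,101-
  m11 ⊆ 1-11,101-
  m15 ⊆ -111,1-11
E = {00-0}
Petrick residual → -111, 101-
Cover = bcd + a'b'd' + ab'c  |cover|=3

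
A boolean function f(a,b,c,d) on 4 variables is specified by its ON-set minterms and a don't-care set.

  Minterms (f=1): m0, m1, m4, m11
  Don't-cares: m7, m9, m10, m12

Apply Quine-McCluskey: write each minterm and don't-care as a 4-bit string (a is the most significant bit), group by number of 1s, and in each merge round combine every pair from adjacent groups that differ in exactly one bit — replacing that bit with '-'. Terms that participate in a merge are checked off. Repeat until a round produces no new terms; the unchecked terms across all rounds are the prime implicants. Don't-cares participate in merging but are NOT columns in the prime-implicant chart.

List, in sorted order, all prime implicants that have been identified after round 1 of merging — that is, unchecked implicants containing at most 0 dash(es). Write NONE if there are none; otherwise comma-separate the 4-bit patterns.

0111

size-2^0 implicants → 0000(✓)  0001(✓)  0100(✓)  0111  1001(✓)  1010(✓)  1011(✓)  1100(✓)
size-2^1 implicants → -001  -100  0-00  000-  10-1  101-
Unchecked terms (primes): -001, -100, 0-00, 000-, 0111, 10-1, 101-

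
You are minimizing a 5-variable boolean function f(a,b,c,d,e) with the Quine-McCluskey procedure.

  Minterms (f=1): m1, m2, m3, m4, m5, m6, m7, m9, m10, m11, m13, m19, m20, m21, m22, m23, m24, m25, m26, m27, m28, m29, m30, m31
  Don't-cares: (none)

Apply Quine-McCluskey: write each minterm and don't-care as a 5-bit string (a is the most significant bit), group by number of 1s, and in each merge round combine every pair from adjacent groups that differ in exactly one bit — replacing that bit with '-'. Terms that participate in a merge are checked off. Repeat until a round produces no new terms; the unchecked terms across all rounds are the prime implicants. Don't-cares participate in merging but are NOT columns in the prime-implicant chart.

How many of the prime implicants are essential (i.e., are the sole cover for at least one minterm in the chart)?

2

Round 0: 00001✓ 00010✓ 00011✓ 00100✓ 00101✓ 00110✓ 00111✓ 01001✓ 01010✓ 01011✓ 01101✓ 10011✓ 10100✓ 10101✓ 10110✓ 10111✓ 11000✓ 11001✓ 11010✓ 11011✓ 11100✓ 11101✓ 11110✓ 11111✓
Round 1: -0011✓ -0100✓ -0101✓ -0110✓ -0111✓ -1001✓ -1010✓ -1011✓ -1101✓ 0-001✓ 0-010✓ 0-011✓ 0-101✓ 00-01✓ 00-10✓ 00-11✓ 000-1✓ 0001-✓ 001-0✓ 001-1✓ 0010-✓ 0011-✓ 01-01✓ 010-1✓ 0101-✓ 1-011✓ 1-100✓ 1-101✓ 1-110✓ 1-111✓ 10-11✓ 101-0✓ 101-1✓ 1010-✓ 1011-✓ 11-00✓ 11-01✓ 11-10✓ 11-11✓ 110-0✓ 110-1✓ 1100-✓ 1101-✓ 111-0✓ 111-1✓ 1110-✓ 1111-✓
Round 2: --011 --101 -0-11 -01-0✓ -01-1✓ -010-✓ -011-✓ -1-01 -10-1 -101- 0--01 0-0-1 0-01- 00--1 00-1- 001--✓ 1--11 1-1-0✓ 1-1-1✓ 1-10-✓ 1-11-✓ 101--✓ 11--0✓ 11--1✓ 11-0-✓ 11-1-✓ 110--✓ 111--✓
Round 3: -01-- 1-1-- 11---
PIs = {--011, --101, -0-11, -01--, -1-01, -10-1, -101-, 0--01, 0-0-1, 0-01-, 00--1, 00-1-, 1--11, 1-1--, 11---}
Coverage chart:
  m1: 0--01,0-0-1,00--1
  m2: 0-01-,00-1-
  m3: --011,-0-11,0-0-1,0-01-,00--1,00-1-
  m4: -01-- ←essential
  m5: --101,-01--,0--01,00--1
  m6: -01--,00-1-
  m7: -0-11,-01--,00--1,00-1-
  m9: -1-01,-10-1,0--01,0-0-1
  m10: -101-,0-01-
  m11: --011,-10-1,-101-,0-0-1,0-01-
  m13: --101,-1-01,0--01
  m19: --011,-0-11,1--11
  m20: -01--,1-1--
  m21: --101,-01--,1-1--
  m22: -01--,1-1--
  m23: -0-11,-01--,1--11,1-1--
  m24: 11--- ←essential
  m25: -1-01,-10-1,11---
  m26: -101-,11---
  m27: --011,-10-1,-101-,1--11,11---
  m28: 1-1--,11---
  m29: --101,-1-01,1-1--,11---
  m30: 1-1--,11---
  m31: 1--11,1-1--,11---
Essential: -01--, 11---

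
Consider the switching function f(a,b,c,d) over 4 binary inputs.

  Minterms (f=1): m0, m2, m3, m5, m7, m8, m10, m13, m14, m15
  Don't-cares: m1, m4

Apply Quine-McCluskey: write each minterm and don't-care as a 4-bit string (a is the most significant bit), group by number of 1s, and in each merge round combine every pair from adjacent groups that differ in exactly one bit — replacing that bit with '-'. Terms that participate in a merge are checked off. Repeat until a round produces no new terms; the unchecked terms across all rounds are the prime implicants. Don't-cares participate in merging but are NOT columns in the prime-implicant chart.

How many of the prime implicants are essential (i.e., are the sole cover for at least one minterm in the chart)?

[col 0] 0000*, 0001*, 0010*, 0011*, 0100*, 0101*, 0111*, 1000*, 1010*, 1101*, 1110*, 1111*
[col 1] -000*, -010*, -101*, -111*, 0-00*, 0-01*, 0-11*, 00-0*, 00-1*, 000-*, 001-*, 01-1*, 010-*, 1-10, 10-0*, 11-1*, 111-
[col 2] -0-0, -1-1, 0--1, 0-0-, 00--
Prime implicants: -0-0, -1-1, 0--1, 0-0-, 00--, 1-10, 111-
PI chart (minterm → PIs covering it):
  0 | -0-0,0-0-,00--
  2 | -0-0,00--
  3 | 0--1,00--
  5 | -1-1,0--1,0-0-
  7 | -1-1,0--1
  8 | -0-0  (sole → essential)
  10 | -0-0,1-10
  13 | -1-1  (sole → essential)
  14 | 1-10,111-
  15 | -1-1,111-
Essential prime implicants: -0-0, -1-1

2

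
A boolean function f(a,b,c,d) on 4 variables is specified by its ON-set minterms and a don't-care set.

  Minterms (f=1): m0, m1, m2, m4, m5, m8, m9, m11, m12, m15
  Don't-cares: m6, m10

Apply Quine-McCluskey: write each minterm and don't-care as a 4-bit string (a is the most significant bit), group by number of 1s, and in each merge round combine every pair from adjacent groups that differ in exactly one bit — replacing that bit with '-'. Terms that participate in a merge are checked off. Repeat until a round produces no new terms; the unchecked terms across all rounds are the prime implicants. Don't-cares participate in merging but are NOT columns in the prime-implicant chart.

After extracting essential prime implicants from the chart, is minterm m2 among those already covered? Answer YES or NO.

Round 0: 0000✓ 0001✓ 0010✓ 0100✓ 0101✓ 0110✓ 1000✓ 1001✓ 1010✓ 1011✓ 1100✓ 1111✓
Round 1: -000✓ -001✓ -010✓ -100✓ 0-00✓ 0-01✓ 0-10✓ 00-0✓ 000-✓ 01-0✓ 010-✓ 1-00✓ 1-11 10-0✓ 10-1✓ 100-✓ 101-✓
Round 2: --00 -0-0 -00- 0--0 0-0- 10--
PIs = {--00, -0-0, -00-, 0--0, 0-0-, 1-11, 10--}
Coverage chart:
  m0: --00,-0-0,-00-,0--0,0-0-
  m1: -00-,0-0-
  m2: -0-0,0--0
  m4: --00,0--0,0-0-
  m5: 0-0- ←essential
  m8: --00,-0-0,-00-,10--
  m9: -00-,10--
  m11: 1-11,10--
  m12: --00 ←essential
  m15: 1-11 ←essential
Essential: --00, 0-0-, 1-11

NO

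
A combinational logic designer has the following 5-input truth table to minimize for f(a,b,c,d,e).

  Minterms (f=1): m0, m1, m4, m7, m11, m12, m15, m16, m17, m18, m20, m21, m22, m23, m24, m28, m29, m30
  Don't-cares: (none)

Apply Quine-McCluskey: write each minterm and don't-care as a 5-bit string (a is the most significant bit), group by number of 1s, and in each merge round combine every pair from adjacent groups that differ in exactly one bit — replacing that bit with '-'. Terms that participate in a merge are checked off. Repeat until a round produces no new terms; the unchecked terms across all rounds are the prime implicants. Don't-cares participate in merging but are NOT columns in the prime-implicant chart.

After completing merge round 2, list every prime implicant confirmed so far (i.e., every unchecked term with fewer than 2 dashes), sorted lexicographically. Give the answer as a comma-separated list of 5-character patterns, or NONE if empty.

size-2^0 implicants → 00000(✓)  00001(✓)  00100(✓)  00111(✓)  01011(✓)  01100(✓)  01111(✓)  10000(✓)  10001(✓)  10010(✓)  10100(✓)  10101(✓)  10110(✓)  10111(✓)  11000(✓)  11100(✓)  11101(✓)  11110(✓)
size-2^1 implicants → -0000(✓)  -0001(✓)  -0100(✓)  -0111  -1100(✓)  0-100(✓)  0-111  00-00(✓)  0000-(✓)  01-11  1-000(✓)  1-100(✓)  1-101(✓)  1-110(✓)  10-00(✓)  10-01(✓)  10-10(✓)  100-0(✓)  1000-(✓)  101-0(✓)  101-1(✓)  1010-(✓)  1011-(✓)  11-00(✓)  111-0(✓)  1110-(✓)
size-2^2 implicants → --100  -0-00  -000-  1--00  1-1-0  1-10-  10--0  10-0-  101--
Unchecked terms (primes): --100, -0-00, -000-, -0111, 0-111, 01-11, 1--00, 1-1-0, 1-10-, 10--0, 10-0-, 101--

-0111, 0-111, 01-11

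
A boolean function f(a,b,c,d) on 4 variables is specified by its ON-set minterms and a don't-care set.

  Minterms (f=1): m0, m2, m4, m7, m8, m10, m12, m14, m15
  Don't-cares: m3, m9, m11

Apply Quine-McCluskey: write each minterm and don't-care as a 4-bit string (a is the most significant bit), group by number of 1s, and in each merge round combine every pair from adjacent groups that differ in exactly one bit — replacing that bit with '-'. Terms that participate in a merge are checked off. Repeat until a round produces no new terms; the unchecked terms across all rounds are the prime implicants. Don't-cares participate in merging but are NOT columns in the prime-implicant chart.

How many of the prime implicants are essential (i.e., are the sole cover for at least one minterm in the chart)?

2

Round 0: 0000✓ 0010✓ 0011✓ 0100✓ 0111✓ 1000✓ 1001✓ 1010✓ 1011✓ 1100✓ 1110✓ 1111✓
Round 1: -000✓ -010✓ -011✓ -100✓ -111✓ 0-00✓ 0-11✓ 00-0✓ 001-✓ 1-00✓ 1-10✓ 1-11✓ 10-0✓ 10-1✓ 100-✓ 101-✓ 11-0✓ 111-✓
Round 2: --00 --11 -0-0 -01- 1--0 1-1- 10--
PIs = {--00, --11, -0-0, -01-, 1--0, 1-1-, 10--}
Coverage chart:
  m0: --00,-0-0
  m2: -0-0,-01-
  m4: --00 ←essential
  m7: --11 ←essential
  m8: --00,-0-0,1--0,10--
  m10: -0-0,-01-,1--0,1-1-,10--
  m12: --00,1--0
  m14: 1--0,1-1-
  m15: --11,1-1-
Essential: --00, --11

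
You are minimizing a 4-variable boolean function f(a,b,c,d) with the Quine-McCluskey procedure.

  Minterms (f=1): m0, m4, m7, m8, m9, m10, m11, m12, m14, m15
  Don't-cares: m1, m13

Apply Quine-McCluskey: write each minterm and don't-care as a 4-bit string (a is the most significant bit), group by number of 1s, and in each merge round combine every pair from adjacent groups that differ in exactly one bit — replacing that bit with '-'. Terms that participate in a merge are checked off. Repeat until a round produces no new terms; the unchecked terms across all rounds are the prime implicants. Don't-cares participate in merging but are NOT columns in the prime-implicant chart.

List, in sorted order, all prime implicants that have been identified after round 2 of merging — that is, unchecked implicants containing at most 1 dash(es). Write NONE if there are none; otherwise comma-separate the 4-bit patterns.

[col 0] 0000*, 0001*, 0100*, 0111*, 1000*, 1001*, 1010*, 1011*, 1100*, 1101*, 1110*, 1111*
[col 1] -000*, -001*, -100*, -111, 0-00*, 000-*, 1-00*, 1-01*, 1-10*, 1-11*, 10-0*, 10-1*, 100-*, 101-*, 11-0*, 11-1*, 110-*, 111-*
[col 2] --00, -00-, 1--0*, 1--1*, 1-0-*, 1-1-*, 10--*, 11--*
[col 3] 1---
Prime implicants: --00, -00-, -111, 1---

-111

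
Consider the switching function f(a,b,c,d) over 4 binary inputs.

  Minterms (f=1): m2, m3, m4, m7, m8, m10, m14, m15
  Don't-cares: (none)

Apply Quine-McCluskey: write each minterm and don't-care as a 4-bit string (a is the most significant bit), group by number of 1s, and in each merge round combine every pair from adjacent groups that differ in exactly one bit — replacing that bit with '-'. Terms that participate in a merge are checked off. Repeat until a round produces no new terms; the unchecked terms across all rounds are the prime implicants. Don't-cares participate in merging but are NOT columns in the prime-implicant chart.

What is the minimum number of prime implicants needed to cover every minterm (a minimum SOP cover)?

5

size-2^0 implicants → 0010(✓)  0011(✓)  0100  0111(✓)  1000(✓)  1010(✓)  1110(✓)  1111(✓)
size-2^1 implicants → -010  -111  0-11  001-  1-10  10-0  111-
Unchecked terms (primes): -010, -111, 0-11, 001-, 0100, 1-10, 10-0, 111-
Minterm coverage:
  m2 ⊆ -010,001-
  m3 ⊆ 0-11,001-
  m4 ⊆ 0100 [E]
  m7 ⊆ -111,0-11
  m8 ⊆ 10-0 [E]
  m10 ⊆ -010,1-10,10-0
  m14 ⊆ 1-10,111-
  m15 ⊆ -111,111-
E = {0100, 10-0}
Petrick residual → -010, 0-11, 111-
Cover = b'cd' + a'cd + a'bc'd' + ab'd' + abc  |cover|=5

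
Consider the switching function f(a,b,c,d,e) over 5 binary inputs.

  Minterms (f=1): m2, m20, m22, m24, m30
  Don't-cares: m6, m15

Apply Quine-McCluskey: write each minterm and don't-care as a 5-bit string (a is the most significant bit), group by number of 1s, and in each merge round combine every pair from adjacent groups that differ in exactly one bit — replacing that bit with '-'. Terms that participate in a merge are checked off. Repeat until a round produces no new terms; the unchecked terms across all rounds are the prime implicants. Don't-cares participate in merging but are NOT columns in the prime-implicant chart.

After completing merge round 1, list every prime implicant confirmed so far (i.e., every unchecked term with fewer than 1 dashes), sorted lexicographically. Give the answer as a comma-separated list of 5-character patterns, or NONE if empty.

Round 0: 00010✓ 00110✓ 01111 10100✓ 10110✓ 11000 11110✓
Round 1: -0110 00-10 1-110 101-0
PIs = {-0110, 00-10, 01111, 1-110, 101-0, 11000}

01111, 11000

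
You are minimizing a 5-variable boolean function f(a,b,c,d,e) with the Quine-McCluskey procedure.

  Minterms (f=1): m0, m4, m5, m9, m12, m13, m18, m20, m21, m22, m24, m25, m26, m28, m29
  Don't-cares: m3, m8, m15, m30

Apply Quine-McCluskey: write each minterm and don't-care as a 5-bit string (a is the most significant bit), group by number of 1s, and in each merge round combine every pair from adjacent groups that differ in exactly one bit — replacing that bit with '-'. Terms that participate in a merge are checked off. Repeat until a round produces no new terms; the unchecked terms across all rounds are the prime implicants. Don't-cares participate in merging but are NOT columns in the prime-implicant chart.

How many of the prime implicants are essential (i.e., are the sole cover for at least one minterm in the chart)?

4

Round 0: 00000✓ 00011 00100✓ 00101✓ 01000✓ 01001✓ 01100✓ 01101✓ 01111✓ 10010✓ 10100✓ 10101✓ 10110✓ 11000✓ 11001✓ 11010✓ 11100✓ 11101✓ 11110✓
Round 1: -0100✓ -0101✓ -1000✓ -1001✓ -1100✓ -1101✓ 0-000✓ 0-100✓ 0-101✓ 00-00✓ 0010-✓ 01-00✓ 01-01✓ 0100-✓ 011-1 0110-✓ 1-010✓ 1-100✓ 1-101✓ 1-110✓ 10-10✓ 101-0✓ 1010-✓ 11-00✓ 11-01✓ 11-10✓ 110-0✓ 1100-✓ 111-0✓ 1110-✓
Round 2: --100✓ --101✓ -010-✓ -1-00✓ -1-01✓ -100-✓ -110-✓ 0--00 0-10-✓ 01-0-✓ 1--10 1-1-0 1-10-✓ 11--0 11-0-✓
Round 3: --10- -1-0-
PIs = {--10-, -1-0-, 0--00, 00011, 011-1, 1--10, 1-1-0, 11--0}
Coverage chart:
  m0: 0--00 ←essential
  m4: --10-,0--00
  m5: --10- ←essential
  m9: -1-0- ←essential
  m12: --10-,-1-0-,0--00
  m13: --10-,-1-0-,011-1
  m18: 1--10 ←essential
  m20: --10-,1-1-0
  m21: --10- ←essential
  m22: 1--10,1-1-0
  m24: -1-0-,11--0
  m25: -1-0- ←essential
  m26: 1--10,11--0
  m28: --10-,-1-0-,1-1-0,11--0
  m29: --10-,-1-0-
Essential: --10-, -1-0-, 0--00, 1--10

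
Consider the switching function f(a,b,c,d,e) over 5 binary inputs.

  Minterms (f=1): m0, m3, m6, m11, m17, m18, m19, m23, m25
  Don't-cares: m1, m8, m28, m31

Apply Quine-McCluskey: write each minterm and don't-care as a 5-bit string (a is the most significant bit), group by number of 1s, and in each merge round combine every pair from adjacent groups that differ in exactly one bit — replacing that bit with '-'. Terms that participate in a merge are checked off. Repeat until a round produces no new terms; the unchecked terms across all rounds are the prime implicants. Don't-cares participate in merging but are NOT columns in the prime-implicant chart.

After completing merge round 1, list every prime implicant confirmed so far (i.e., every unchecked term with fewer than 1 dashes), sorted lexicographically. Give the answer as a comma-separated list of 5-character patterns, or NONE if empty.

00110, 11100

[col 0] 00000*, 00001*, 00011*, 00110, 01000*, 01011*, 10001*, 10010*, 10011*, 10111*, 11001*, 11100, 11111*
[col 1] -0001*, -0011*, 0-000, 0-011, 000-1*, 0000-, 1-001, 1-111, 10-11, 100-1*, 1001-
[col 2] -00-1
Prime implicants: -00-1, 0-000, 0-011, 0000-, 00110, 1-001, 1-111, 10-11, 1001-, 11100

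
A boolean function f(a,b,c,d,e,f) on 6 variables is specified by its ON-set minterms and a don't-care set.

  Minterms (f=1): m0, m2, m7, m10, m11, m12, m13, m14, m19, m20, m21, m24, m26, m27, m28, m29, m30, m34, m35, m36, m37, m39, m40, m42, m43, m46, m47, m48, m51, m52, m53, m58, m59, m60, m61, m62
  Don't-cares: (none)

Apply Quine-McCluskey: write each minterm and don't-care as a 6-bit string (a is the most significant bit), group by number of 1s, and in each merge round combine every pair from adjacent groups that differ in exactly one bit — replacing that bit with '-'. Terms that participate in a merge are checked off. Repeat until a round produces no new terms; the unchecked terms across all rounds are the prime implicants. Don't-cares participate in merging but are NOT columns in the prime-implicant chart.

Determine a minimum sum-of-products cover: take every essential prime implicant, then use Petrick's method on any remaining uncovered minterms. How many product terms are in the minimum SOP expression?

[col 0] 000000*, 000010*, 000111*, 001010*, 001011*, 001100*, 001101*, 001110*, 010011*, 010100*, 010101*, 011000*, 011010*, 011011*, 011100*, 011101*, 011110*, 100010*, 100011*, 100100*, 100101*, 100111*, 101000*, 101010*, 101011*, 101110*, 101111*, 110000*, 110011*, 110100*, 110101*, 111010*, 111011*, 111100*, 111101*, 111110*
[col 1] -00010*, -00111, -01010*, -01011*, -01110*, -10011*, -10100*, -10101*, -11010*, -11011*, -11100*, -11101*, -11110*, 0-1010*, 0-1011*, 0-1100*, 0-1101*, 0-1110*, 00-010*, 0000-0, 001-10*, 00101-*, 0011-0*, 00110-*, 01-011*, 01-100*, 01-101*, 01010-*, 011-00*, 011-10*, 0110-0*, 01101-*, 0111-0*, 01110-*, 1-0011*, 1-0100*, 1-0101*, 1-1010*, 1-1011*, 1-1110*, 10-010*, 10-011*, 10-111*, 100-11*, 10001-*, 1001-1, 10010-*, 101-10*, 101-11*, 1010-0, 10101-*, 10111-*, 11-011*, 11-100*, 11-101*, 110-00, 11010-*, 111-10*, 11101-*, 1111-0*, 11110-*
[col 2] --1010*, --1011*, --1110*, -0-010, -01-10*, -0101-*, -1-011, -1-100*, -1-101*, -1010-*, -11-10*, -1101-*, -111-0, -1110-*, 0-1-10*, 0-101-*, 0-11-0, 0-110-, 01-10-*, 011--0, 1--011, 1-010-, 1-1-10*, 1-101-*, 10--11, 10-01-, 101-1-, 11-10-*
[col 3] --1-10, --101-, -1-10-
Prime implicants: --1-10, --101-, -0-010, -00111, -1-011, -1-10-, -111-0, 0-11-0, 0-110-, 0000-0, 011--0, 1--011, 1-010-, 10--11, 10-01-, 1001-1, 101-1-, 1010-0, 110-00
PI chart (minterm → PIs covering it):
  0 | 0000-0  (sole → essential)
  2 | -0-010,0000-0
  7 | -00111  (sole → essential)
  10 | --1-10,--101-,-0-010
  11 | --101-  (sole → essential)
  12 | 0-11-0,0-110-
  13 | 0-110-  (sole → essential)
  14 | --1-10,0-11-0
  19 | -1-011  (sole → essential)
  20 | -1-10-  (sole → essential)
  21 | -1-10-  (sole → essential)
  24 | 011--0  (sole → essential)
  26 | --1-10,--101-,011--0
  27 | --101-,-1-011
  28 | -1-10-,-111-0,0-11-0,0-110-,011--0
  29 | -1-10-,0-110-
  30 | --1-10,-111-0,0-11-0,011--0
  34 | -0-010,10-01-
  35 | 1--011,10--11,10-01-
  36 | 1-010-  (sole → essential)
  37 | 1-010-,1001-1
  39 | -00111,10--11,1001-1
  40 | 1010-0  (sole → essential)
  42 | --1-10,--101-,-0-010,10-01-,101-1-,1010-0
  43 | --101-,1--011,10--11,10-01-,101-1-
  46 | --1-10,101-1-
  47 | 10--11,101-1-
  48 | 110-00  (sole → essential)
  51 | -1-011,1--011
  52 | -1-10-,1-010-,110-00
  53 | -1-10-,1-010-
  58 | --1-10,--101-
  59 | --101-,-1-011,1--011
  60 | -1-10-,-111-0
  61 | -1-10-  (sole → essential)
  62 | --1-10,-111-0
Essential prime implicants: --101-, -00111, -1-011, -1-10-, 0-110-, 0000-0, 011--0, 1-010-, 1010-0, 110-00
Petrick residual → --1-10, -0-010, 10--11
Minimum SOP uses 13 PIs: cef' + cd'e + b'd'ef' + b'c'def + bd'ef + bde' + a'cde' + a'b'c'd'f' + a'bcf' + ac'de' + ab'ef + ab'cd'f' + abc'e'f'

13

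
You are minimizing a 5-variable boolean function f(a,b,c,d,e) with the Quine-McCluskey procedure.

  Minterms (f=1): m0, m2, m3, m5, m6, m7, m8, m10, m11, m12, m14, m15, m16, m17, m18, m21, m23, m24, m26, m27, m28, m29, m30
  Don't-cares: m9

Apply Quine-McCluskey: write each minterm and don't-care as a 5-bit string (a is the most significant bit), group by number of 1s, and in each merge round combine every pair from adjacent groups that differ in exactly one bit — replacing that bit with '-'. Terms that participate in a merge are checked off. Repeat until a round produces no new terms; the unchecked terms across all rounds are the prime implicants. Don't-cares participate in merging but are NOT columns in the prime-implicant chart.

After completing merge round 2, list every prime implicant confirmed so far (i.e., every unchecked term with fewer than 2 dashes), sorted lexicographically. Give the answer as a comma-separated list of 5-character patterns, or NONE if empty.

Round 0: 00000✓ 00010✓ 00011✓ 00101✓ 00110✓ 00111✓ 01000✓ 01001✓ 01010✓ 01011✓ 01100✓ 01110✓ 01111✓ 10000✓ 10001✓ 10010✓ 10101✓ 10111✓ 11000✓ 11010✓ 11011✓ 11100✓ 11101✓ 11110✓
Round 1: -0000✓ -0010✓ -0101✓ -0111✓ -1000✓ -1010✓ -1011✓ -1100✓ -1110✓ 0-000✓ 0-010✓ 0-011✓ 0-110✓ 0-111✓ 00-10✓ 00-11✓ 000-0✓ 0001-✓ 001-1✓ 0011-✓ 01-00✓ 01-10✓ 01-11✓ 010-0✓ 010-1✓ 0100-✓ 0101-✓ 011-0✓ 0111-✓ 1-000✓ 1-010✓ 1-101 10-01 100-0✓ 1000- 101-1✓ 11-00✓ 11-10✓ 110-0✓ 1101-✓ 111-0✓ 1110-
Round 2: --000✓ --010✓ -00-0✓ -01-1 -1-00✓ -1-10✓ -10-0✓ -101- -11-0✓ 0--10✓ 0--11✓ 0-0-0✓ 0-01-✓ 0-11-✓ 00-1-✓ 01--0✓ 01-1-✓ 010-- 1-0-0✓ 11--0✓
Round 3: --0-0 -1--0 0--1-
PIs = {--0-0, -01-1, -1--0, -101-, 0--1-, 010--, 1-101, 10-01, 1000-, 1110-}

1-101, 10-01, 1000-, 1110-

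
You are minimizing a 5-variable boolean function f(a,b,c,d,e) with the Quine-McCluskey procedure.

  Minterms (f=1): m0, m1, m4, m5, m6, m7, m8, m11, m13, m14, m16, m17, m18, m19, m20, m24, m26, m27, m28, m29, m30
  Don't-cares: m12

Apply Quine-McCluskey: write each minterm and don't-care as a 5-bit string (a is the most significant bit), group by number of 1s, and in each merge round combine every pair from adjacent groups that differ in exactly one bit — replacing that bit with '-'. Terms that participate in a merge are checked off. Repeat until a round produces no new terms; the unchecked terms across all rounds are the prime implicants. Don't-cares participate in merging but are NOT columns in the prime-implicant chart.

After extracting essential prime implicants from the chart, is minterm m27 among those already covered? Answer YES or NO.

YES

size-2^0 implicants → 00000(✓)  00001(✓)  00100(✓)  00101(✓)  00110(✓)  00111(✓)  01000(✓)  01011(✓)  01100(✓)  01101(✓)  01110(✓)  10000(✓)  10001(✓)  10010(✓)  10011(✓)  10100(✓)  11000(✓)  11010(✓)  11011(✓)  11100(✓)  11101(✓)  11110(✓)
size-2^1 implicants → -0000(✓)  -0001(✓)  -0100(✓)  -1000(✓)  -1011  -1100(✓)  -1101(✓)  -1110(✓)  0-000(✓)  0-100(✓)  0-101(✓)  0-110(✓)  00-00(✓)  00-01(✓)  0000-(✓)  001-0(✓)  001-1(✓)  0010-(✓)  0011-(✓)  01-00(✓)  011-0(✓)  0110-(✓)  1-000(✓)  1-010(✓)  1-011(✓)  1-100(✓)  10-00(✓)  100-0(✓)  100-1(✓)  1000-(✓)  1001-(✓)  11-00(✓)  11-10(✓)  110-0(✓)  1101-(✓)  111-0(✓)  1110-(✓)
size-2^2 implicants → --000(✓)  --100(✓)  -0-00(✓)  -000-  -1-00(✓)  -11-0  -110-  0--00(✓)  0-1-0  0-10-  00-0-  001--  1--00(✓)  1-0-0  1-01-  100--  11--0
size-2^3 implicants → ---00
Unchecked terms (primes): ---00, -000-, -1011, -11-0, -110-, 0-1-0, 0-10-, 00-0-, 001--, 1-0-0, 1-01-, 100--, 11--0
Minterm coverage:
  m0 ⊆ ---00,-000-,00-0-
  m1 ⊆ -000-,00-0-
  m4 ⊆ ---00,0-1-0,0-10-,00-0-,001--
  m5 ⊆ 0-10-,00-0-,001--
  m6 ⊆ 0-1-0,001--
  m7 ⊆ 001-- [E]
  m8 ⊆ ---00 [E]
  m11 ⊆ -1011 [E]
  m13 ⊆ -110-,0-10-
  m14 ⊆ -11-0,0-1-0
  m16 ⊆ ---00,-000-,1-0-0,100--
  m17 ⊆ -000-,100--
  m18 ⊆ 1-0-0,1-01-,100--
  m19 ⊆ 1-01-,100--
  m20 ⊆ ---00 [E]
  m24 ⊆ ---00,1-0-0,11--0
  m26 ⊆ 1-0-0,1-01-,11--0
  m27 ⊆ -1011,1-01-
  m28 ⊆ ---00,-11-0,-110-,11--0
  m29 ⊆ -110- [E]
  m30 ⊆ -11-0,11--0
E = {---00, -1011, -110-, 001--}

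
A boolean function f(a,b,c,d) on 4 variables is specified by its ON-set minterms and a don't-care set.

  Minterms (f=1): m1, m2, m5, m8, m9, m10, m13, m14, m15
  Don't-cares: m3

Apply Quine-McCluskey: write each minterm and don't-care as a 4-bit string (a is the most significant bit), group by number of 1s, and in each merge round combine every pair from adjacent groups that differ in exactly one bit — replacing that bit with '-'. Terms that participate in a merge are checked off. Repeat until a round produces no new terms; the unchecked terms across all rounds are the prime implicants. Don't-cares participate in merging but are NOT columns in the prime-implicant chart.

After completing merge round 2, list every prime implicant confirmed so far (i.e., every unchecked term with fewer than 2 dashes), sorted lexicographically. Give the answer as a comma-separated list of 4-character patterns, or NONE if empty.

Round 0: 0001✓ 0010✓ 0011✓ 0101✓ 1000✓ 1001✓ 1010✓ 1101✓ 1110✓ 1111✓
Round 1: -001✓ -010 -101✓ 0-01✓ 00-1 001- 1-01✓ 1-10 10-0 100- 11-1 111-
Round 2: --01
PIs = {--01, -010, 00-1, 001-, 1-10, 10-0, 100-, 11-1, 111-}

-010, 00-1, 001-, 1-10, 10-0, 100-, 11-1, 111-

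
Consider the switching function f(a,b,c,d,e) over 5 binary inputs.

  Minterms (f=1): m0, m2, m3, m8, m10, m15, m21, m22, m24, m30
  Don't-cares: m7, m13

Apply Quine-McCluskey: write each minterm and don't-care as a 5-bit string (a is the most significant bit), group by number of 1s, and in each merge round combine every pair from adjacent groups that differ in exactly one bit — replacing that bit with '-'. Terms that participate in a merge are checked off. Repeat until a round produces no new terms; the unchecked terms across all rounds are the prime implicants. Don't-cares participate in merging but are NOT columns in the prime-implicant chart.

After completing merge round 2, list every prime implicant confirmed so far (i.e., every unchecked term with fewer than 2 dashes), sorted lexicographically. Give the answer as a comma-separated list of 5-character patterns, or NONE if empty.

Round 0: 00000✓ 00010✓ 00011✓ 00111✓ 01000✓ 01010✓ 01101✓ 01111✓ 10101 10110✓ 11000✓ 11110✓
Round 1: -1000 0-000✓ 0-010✓ 0-111 00-11 000-0✓ 0001- 010-0✓ 011-1 1-110
Round 2: 0-0-0
PIs = {-1000, 0-0-0, 0-111, 00-11, 0001-, 011-1, 1-110, 10101}

-1000, 0-111, 00-11, 0001-, 011-1, 1-110, 10101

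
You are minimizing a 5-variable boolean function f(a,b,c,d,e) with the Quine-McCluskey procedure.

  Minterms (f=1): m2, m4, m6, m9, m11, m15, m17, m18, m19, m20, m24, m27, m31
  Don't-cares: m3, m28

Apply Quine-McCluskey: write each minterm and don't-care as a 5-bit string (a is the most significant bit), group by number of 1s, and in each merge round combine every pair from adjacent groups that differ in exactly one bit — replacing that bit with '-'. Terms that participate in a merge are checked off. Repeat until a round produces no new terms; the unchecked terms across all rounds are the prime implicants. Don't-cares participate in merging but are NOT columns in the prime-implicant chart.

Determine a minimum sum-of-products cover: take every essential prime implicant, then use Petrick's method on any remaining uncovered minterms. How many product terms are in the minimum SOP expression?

[col 0] 00010*, 00011*, 00100*, 00110*, 01001*, 01011*, 01111*, 10001*, 10010*, 10011*, 10100*, 11000*, 11011*, 11100*, 11111*
[col 1] -0010*, -0011*, -0100, -1011*, -1111*, 0-011*, 00-10, 0001-*, 001-0, 01-11*, 010-1, 1-011*, 1-100, 100-1, 1001-*, 11-00, 11-11*
[col 2] --011, -001-, -1-11
Prime implicants: --011, -001-, -0100, -1-11, 00-10, 001-0, 010-1, 1-100, 100-1, 11-00
PI chart (minterm → PIs covering it):
  2 | -001-,00-10
  4 | -0100,001-0
  6 | 00-10,001-0
  9 | 010-1  (sole → essential)
  11 | --011,-1-11,010-1
  15 | -1-11  (sole → essential)
  17 | 100-1  (sole → essential)
  18 | -001-  (sole → essential)
  19 | --011,-001-,100-1
  20 | -0100,1-100
  24 | 11-00  (sole → essential)
  27 | --011,-1-11
  31 | -1-11  (sole → essential)
Essential prime implicants: -001-, -1-11, 010-1, 100-1, 11-00
Petrick residual → -0100, 00-10
Minimum SOP uses 7 PIs: b'c'd + b'cd'e' + bde + a'b'de' + a'bc'e + ab'c'e + abd'e'

7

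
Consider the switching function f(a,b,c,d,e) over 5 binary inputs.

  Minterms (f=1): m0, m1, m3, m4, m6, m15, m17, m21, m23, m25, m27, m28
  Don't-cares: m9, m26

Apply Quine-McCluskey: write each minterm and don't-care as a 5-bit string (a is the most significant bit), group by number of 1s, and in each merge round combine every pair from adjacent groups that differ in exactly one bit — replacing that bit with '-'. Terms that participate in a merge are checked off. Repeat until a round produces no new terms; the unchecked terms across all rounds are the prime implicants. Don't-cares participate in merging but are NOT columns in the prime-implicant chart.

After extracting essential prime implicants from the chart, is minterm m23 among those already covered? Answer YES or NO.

Round 0: 00000✓ 00001✓ 00011✓ 00100✓ 00110✓ 01001✓ 01111 10001✓ 10101✓ 10111✓ 11001✓ 11010✓ 11011✓ 11100
Round 1: -0001✓ -1001✓ 0-001✓ 00-00 000-1 0000- 001-0 1-001✓ 10-01 101-1 110-1 1101-
Round 2: --001
PIs = {--001, 00-00, 000-1, 0000-, 001-0, 01111, 10-01, 101-1, 110-1, 1101-, 11100}
Coverage chart:
  m0: 00-00,0000-
  m1: --001,000-1,0000-
  m3: 000-1 ←essential
  m4: 00-00,001-0
  m6: 001-0 ←essential
  m15: 01111 ←essential
  m17: --001,10-01
  m21: 10-01,101-1
  m23: 101-1 ←essential
  m25: --001,110-1
  m27: 110-1,1101-
  m28: 11100 ←essential
Essential: 000-1, 001-0, 01111, 101-1, 11100

YES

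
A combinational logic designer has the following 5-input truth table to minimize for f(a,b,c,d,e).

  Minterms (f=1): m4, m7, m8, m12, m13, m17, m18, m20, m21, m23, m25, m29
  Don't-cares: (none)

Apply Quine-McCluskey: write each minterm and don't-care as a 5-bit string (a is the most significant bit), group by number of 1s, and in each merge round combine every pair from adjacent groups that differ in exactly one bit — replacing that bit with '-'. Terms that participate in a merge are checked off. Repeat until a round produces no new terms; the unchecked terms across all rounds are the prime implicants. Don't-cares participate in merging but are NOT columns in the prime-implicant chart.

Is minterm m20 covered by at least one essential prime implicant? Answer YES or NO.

NO

[col 0] 00100*, 00111*, 01000*, 01100*, 01101*, 10001*, 10010, 10100*, 10101*, 10111*, 11001*, 11101*
[col 1] -0100, -0111, -1101, 0-100, 01-00, 0110-, 1-001*, 1-101*, 10-01*, 101-1, 1010-, 11-01*
[col 2] 1--01
Prime implicants: -0100, -0111, -1101, 0-100, 01-00, 0110-, 1--01, 10010, 101-1, 1010-
PI chart (minterm → PIs covering it):
  4 | -0100,0-100
  7 | -0111  (sole → essential)
  8 | 01-00  (sole → essential)
  12 | 0-100,01-00,0110-
  13 | -1101,0110-
  17 | 1--01  (sole → essential)
  18 | 10010  (sole → essential)
  20 | -0100,1010-
  21 | 1--01,101-1,1010-
  23 | -0111,101-1
  25 | 1--01  (sole → essential)
  29 | -1101,1--01
Essential prime implicants: -0111, 01-00, 1--01, 10010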